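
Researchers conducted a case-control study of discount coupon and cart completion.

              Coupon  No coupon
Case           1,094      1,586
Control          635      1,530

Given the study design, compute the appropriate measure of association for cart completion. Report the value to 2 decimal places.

Reading the table with exposure as columns: a = 1094 (Coupon, case), b = 635 (Coupon, non-case), c = 1586 (No coupon, case), d = 1530.
This is a case-control study: participants were sampled on outcome status, so risks in the source population cannot be estimated directly — relative risk is not valid here. The odds ratio is the appropriate measure.
OR = (a·d)/(b·c) = (1094 × 1530) / (635 × 1586) = 1673820 / 1007110 = 1.66200

1.66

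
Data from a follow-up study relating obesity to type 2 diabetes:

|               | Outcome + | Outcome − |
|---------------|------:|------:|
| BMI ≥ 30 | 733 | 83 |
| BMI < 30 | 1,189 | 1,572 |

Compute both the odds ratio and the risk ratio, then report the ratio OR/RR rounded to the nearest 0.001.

Cells: a = 733, b = 83, c = 1189, d = 1572.
OR = (733·1572)/(83·1189) = 1152276/98687 = 11.67607
Risk in exposed = 733/816 = 0.89828; risk in unexposed = 1189/2761 = 0.43064; RR = 2.08592
OR/RR = 11.67607 / 2.08592 = 5.59755
The outcome is not rare, so the OR lies further from 1 than the RR.

5.598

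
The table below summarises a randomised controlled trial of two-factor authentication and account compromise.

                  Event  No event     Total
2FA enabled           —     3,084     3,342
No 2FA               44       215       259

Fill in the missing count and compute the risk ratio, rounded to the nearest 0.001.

The missing cell is in the exposed row: 3342 − 3084 = 258.
So a = 258, b = 3084, c = 44, d = 215.
RR = [a/(a+b)] / [c/(c+d)] = (258/3342) / (44/259) = 0.07720/0.16988 = 0.45442

0.454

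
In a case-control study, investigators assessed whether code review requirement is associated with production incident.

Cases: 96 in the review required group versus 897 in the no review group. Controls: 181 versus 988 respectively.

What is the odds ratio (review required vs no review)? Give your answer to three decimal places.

From the description: a = 96, b = 181, c = 897, d = 988.
OR = (a·d)/(b·c) = (96 × 988) / (181 × 897) = 94848 / 162357 = 0.58419
Exposure is associated with lower odds of production incident (OR = 0.58 < 1).

0.584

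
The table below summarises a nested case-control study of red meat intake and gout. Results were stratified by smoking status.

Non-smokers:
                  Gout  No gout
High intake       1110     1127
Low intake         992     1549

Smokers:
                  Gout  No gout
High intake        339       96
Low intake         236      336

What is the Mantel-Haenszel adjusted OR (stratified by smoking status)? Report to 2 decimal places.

OR_MH = Σ(aᵢdᵢ/nᵢ) / Σ(bᵢcᵢ/nᵢ), where nᵢ is the stratum total.
Stratum 1 (Non-smokers): n = 4778; a·d/n = 1110·1549/4778 = 359.8556; b·c/n = 1127·992/4778 = 233.9858
Stratum 2 (Smokers): n = 1007; a·d/n = 339·336/1007 = 113.1122; b·c/n = 96·236/1007 = 22.4985
OR_MH = (359.8556 + 113.1122) / (233.9858 + 22.4985) = 472.9678 / 256.4843 = 1.84404

1.84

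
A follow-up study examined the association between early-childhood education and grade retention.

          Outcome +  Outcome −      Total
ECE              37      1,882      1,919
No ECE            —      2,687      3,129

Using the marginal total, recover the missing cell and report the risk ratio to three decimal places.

The missing cell is in the unexposed row: 3129 − 2687 = 442.
So a = 37, b = 1882, c = 442, d = 2687.
RR = [a/(a+b)] / [c/(c+d)] = (37/1919) / (442/3129) = 0.01928/0.14126 = 0.13649

0.136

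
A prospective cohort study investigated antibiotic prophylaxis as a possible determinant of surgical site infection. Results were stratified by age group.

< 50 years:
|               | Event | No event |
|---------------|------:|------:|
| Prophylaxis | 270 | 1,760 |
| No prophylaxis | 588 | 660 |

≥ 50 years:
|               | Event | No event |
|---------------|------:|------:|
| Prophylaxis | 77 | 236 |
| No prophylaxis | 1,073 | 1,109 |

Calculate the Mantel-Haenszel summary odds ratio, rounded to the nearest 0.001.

0.212

OR_MH = Σ(aᵢdᵢ/nᵢ) / Σ(bᵢcᵢ/nᵢ), where nᵢ is the stratum total.
Stratum 1 (< 50 years): n = 3278; a·d/n = 270·660/3278 = 54.3624; b·c/n = 1760·588/3278 = 315.7047
Stratum 2 (≥ 50 years): n = 2495; a·d/n = 77·1109/2495 = 34.2257; b·c/n = 236·1073/2495 = 101.4942
OR_MH = (54.3624 + 34.2257) / (315.7047 + 101.4942) = 88.5881 / 417.1989 = 0.21234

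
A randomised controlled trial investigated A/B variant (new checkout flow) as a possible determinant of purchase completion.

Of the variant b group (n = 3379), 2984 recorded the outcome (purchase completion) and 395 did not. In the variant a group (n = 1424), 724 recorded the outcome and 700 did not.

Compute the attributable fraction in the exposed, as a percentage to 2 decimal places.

42.43

From the description: a = 2984, b = 395, c = 724, d = 700.
Risk in exposed = 2984/3379 = 0.88310; risk in unexposed = 724/1424 = 0.50843.
RR = 0.88310/0.50843 = 1.73693
AR% = (RR − 1)/RR × 100 = (1.73693 − 1)/1.73693 × 100 = 42.4271%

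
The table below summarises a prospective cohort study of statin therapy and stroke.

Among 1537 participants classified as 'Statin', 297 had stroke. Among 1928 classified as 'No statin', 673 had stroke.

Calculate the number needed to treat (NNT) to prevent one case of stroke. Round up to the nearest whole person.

7

Risk in treated group = 297/1537 = 0.19323; risk in control = 673/1928 = 0.34907.
Absolute risk reduction = 0.34907 − 0.19323 = 0.15583
NNT = 1 / ARR = 1 / 0.15583 = 6.417 → round up → 7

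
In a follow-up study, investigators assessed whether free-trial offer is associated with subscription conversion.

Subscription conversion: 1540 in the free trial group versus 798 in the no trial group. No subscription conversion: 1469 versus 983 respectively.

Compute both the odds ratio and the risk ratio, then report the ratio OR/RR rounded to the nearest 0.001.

From the description: a = 1540, b = 1469, c = 798, d = 983.
OR = (1540·983)/(1469·798) = 1513820/1172262 = 1.29137
Risk in exposed = 1540/3009 = 0.51180; risk in unexposed = 798/1781 = 0.44806; RR = 1.14225
OR/RR = 1.29137 / 1.14225 = 1.13055
The outcome is not rare, so the OR lies further from 1 than the RR.

1.131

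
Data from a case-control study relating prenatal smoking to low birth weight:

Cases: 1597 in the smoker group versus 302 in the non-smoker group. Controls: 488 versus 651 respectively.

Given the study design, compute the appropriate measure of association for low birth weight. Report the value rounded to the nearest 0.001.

From the description: a = 1597, b = 488, c = 302, d = 651.
This is a case-control study: participants were sampled on outcome status, so risks in the source population cannot be estimated directly — relative risk is not valid here. The odds ratio is the appropriate measure.
OR = (a·d)/(b·c) = (1597 × 651) / (488 × 302) = 1039647 / 147376 = 7.05438

7.054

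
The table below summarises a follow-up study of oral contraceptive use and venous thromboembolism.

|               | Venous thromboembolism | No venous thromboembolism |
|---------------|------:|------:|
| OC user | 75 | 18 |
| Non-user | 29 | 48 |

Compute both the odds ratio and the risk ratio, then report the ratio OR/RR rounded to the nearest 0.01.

Cells: a = 75, b = 18, c = 29, d = 48.
OR = (75·48)/(18·29) = 3600/522 = 6.89655
Risk in exposed = 75/93 = 0.80645; risk in unexposed = 29/77 = 0.37662; RR = 2.14127
OR/RR = 6.89655 / 2.14127 = 3.22078
The outcome is not rare, so the OR lies further from 1 than the RR.

3.22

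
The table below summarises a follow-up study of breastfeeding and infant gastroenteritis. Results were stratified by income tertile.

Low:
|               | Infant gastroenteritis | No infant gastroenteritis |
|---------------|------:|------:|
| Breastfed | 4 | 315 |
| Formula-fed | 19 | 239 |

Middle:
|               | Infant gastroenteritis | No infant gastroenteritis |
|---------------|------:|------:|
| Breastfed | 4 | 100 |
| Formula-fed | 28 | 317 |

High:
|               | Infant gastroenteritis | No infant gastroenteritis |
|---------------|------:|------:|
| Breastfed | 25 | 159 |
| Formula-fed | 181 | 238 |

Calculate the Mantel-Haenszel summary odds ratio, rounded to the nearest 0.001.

OR_MH = Σ(aᵢdᵢ/nᵢ) / Σ(bᵢcᵢ/nᵢ), where nᵢ is the stratum total.
Stratum 1 (Low): n = 577; a·d/n = 4·239/577 = 1.6568; b·c/n = 315·19/577 = 10.3726
Stratum 2 (Middle): n = 449; a·d/n = 4·317/449 = 2.8241; b·c/n = 100·28/449 = 6.2361
Stratum 3 (High): n = 603; a·d/n = 25·238/603 = 9.8673; b·c/n = 159·181/603 = 47.7264
OR_MH = (1.6568 + 2.8241 + 9.8673) / (10.3726 + 6.2361 + 47.7264) = 14.3482 / 64.3351 = 0.22302

0.223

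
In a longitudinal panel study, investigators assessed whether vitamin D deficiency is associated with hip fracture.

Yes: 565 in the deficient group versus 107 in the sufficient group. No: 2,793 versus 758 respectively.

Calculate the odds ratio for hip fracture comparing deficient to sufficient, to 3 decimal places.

From the description: a = 565, b = 2793, c = 107, d = 758.
OR = (a·d)/(b·c) = (565 × 758) / (2793 × 107) = 428270 / 298851 = 1.43306
The odds of hip fracture are about 1.43 times as high in the deficient group.

1.433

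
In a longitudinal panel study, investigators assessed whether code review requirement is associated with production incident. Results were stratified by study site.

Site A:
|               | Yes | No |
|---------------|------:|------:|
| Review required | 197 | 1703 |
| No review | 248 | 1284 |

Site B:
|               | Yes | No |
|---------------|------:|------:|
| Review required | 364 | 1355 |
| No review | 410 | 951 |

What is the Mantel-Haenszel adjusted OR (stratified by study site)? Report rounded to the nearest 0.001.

OR_MH = Σ(aᵢdᵢ/nᵢ) / Σ(bᵢcᵢ/nᵢ), where nᵢ is the stratum total.
Stratum 1 (Site A): n = 3432; a·d/n = 197·1284/3432 = 73.7028; b·c/n = 1703·248/3432 = 123.0606
Stratum 2 (Site B): n = 3080; a·d/n = 364·951/3080 = 112.3909; b·c/n = 1355·410/3080 = 180.3734
OR_MH = (73.7028 + 112.3909) / (123.0606 + 180.3734) = 186.0937 / 303.4340 = 0.61329

0.613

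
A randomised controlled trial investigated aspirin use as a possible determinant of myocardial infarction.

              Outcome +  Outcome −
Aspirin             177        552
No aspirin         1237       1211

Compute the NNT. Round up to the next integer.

4

Risk in treated group = 177/729 = 0.24280; risk in control = 1237/2448 = 0.50531.
Absolute risk reduction = 0.50531 − 0.24280 = 0.26251
NNT = 1 / ARR = 1 / 0.26251 = 3.809 → round up → 4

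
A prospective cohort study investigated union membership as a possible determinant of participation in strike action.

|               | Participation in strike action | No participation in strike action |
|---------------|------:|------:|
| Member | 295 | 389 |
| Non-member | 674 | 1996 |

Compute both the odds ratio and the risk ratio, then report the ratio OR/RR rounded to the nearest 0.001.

1.314

Cells: a = 295, b = 389, c = 674, d = 1996.
OR = (295·1996)/(389·674) = 588820/262186 = 2.24581
Risk in exposed = 295/684 = 0.43129; risk in unexposed = 674/2670 = 0.25243; RR = 1.70851
OR/RR = 2.24581 / 1.70851 = 1.31449
The outcome is not rare, so the OR lies further from 1 than the RR.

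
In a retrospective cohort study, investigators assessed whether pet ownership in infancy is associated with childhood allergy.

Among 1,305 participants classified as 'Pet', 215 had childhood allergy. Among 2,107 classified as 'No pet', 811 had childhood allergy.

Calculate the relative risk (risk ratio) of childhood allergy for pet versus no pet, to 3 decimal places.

0.428

From the description: a = 215, b = 1090, c = 811, d = 1296.
Risk in exposed = 215/1305 = 0.16475; risk in unexposed = 811/2107 = 0.38491.
RR = 0.16475 / 0.38491 = 0.42803
The risk is 57% lower among the exposed than among the unexposed.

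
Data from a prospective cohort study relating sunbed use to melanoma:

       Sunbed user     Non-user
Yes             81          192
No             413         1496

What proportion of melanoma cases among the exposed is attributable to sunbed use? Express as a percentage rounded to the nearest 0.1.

Reading the table with exposure as columns: a = 81 (Sunbed user, case), b = 413 (Sunbed user, non-case), c = 192 (Non-user, case), d = 1496.
Risk in exposed = 81/494 = 0.16397; risk in unexposed = 192/1688 = 0.11374.
RR = 0.16397/0.11374 = 1.44155
AR% = (RR − 1)/RR × 100 = (1.44155 − 1)/1.44155 × 100 = 30.6302%

30.6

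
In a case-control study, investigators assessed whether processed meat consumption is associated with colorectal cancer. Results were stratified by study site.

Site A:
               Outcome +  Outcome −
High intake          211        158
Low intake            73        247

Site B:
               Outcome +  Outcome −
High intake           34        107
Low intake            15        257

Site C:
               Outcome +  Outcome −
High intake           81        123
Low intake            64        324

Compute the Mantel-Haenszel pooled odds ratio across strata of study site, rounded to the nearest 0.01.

OR_MH = Σ(aᵢdᵢ/nᵢ) / Σ(bᵢcᵢ/nᵢ), where nᵢ is the stratum total.
Stratum 1 (Site A): n = 689; a·d/n = 211·247/689 = 75.6415; b·c/n = 158·73/689 = 16.7402
Stratum 2 (Site B): n = 413; a·d/n = 34·257/413 = 21.1574; b·c/n = 107·15/413 = 3.8862
Stratum 3 (Site C): n = 592; a·d/n = 81·324/592 = 44.3311; b·c/n = 123·64/592 = 13.2973
OR_MH = (75.6415 + 21.1574 + 44.3311) / (16.7402 + 3.8862 + 13.2973) = 141.1300 / 33.9237 = 4.16022

4.16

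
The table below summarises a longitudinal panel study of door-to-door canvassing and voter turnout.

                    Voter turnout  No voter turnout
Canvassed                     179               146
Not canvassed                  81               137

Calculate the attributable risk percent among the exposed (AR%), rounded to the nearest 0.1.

Cells: a = 179, b = 146, c = 81, d = 137.
Risk in exposed = 179/325 = 0.55077; risk in unexposed = 81/218 = 0.37156.
RR = 0.55077/0.37156 = 1.48232
AR% = (RR − 1)/RR × 100 = (1.48232 − 1)/1.48232 × 100 = 32.5381%

32.5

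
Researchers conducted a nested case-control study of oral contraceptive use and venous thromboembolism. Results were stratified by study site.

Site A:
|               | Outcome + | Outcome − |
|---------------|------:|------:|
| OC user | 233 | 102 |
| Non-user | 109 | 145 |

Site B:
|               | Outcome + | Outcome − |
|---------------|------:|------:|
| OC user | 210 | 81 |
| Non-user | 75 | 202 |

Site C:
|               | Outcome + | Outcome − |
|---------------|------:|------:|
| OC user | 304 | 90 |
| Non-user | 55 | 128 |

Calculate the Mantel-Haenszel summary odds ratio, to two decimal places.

OR_MH = Σ(aᵢdᵢ/nᵢ) / Σ(bᵢcᵢ/nᵢ), where nᵢ is the stratum total.
Stratum 1 (Site A): n = 589; a·d/n = 233·145/589 = 57.3599; b·c/n = 102·109/589 = 18.8761
Stratum 2 (Site B): n = 568; a·d/n = 210·202/568 = 74.6831; b·c/n = 81·75/568 = 10.6954
Stratum 3 (Site C): n = 577; a·d/n = 304·128/577 = 67.4385; b·c/n = 90·55/577 = 8.5789
OR_MH = (57.3599 + 74.6831 + 67.4385) / (18.8761 + 10.6954 + 8.5789) = 199.4815 / 38.1503 = 5.22883

5.23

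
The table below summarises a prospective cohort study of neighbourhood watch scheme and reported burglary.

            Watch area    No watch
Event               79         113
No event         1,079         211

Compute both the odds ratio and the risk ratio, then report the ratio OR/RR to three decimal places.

0.699

Reading the table with exposure as columns: a = 79 (Watch area, case), b = 1079 (Watch area, non-case), c = 113 (No watch, case), d = 211.
OR = (79·211)/(1079·113) = 16669/121927 = 0.13671
Risk in exposed = 79/1158 = 0.06822; risk in unexposed = 113/324 = 0.34877; RR = 0.19561
OR/RR = 0.13671 / 0.19561 = 0.69892
The outcome is not rare, so the OR lies further from 1 than the RR.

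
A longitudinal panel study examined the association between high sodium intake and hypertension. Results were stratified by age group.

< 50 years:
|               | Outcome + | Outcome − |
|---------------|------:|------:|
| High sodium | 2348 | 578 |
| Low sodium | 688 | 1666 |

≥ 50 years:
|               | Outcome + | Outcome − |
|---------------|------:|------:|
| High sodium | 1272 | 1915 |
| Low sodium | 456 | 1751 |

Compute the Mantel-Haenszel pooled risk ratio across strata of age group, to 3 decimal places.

RR_MH = Σ(aᵢ·n₀ᵢ/nᵢ) / Σ(cᵢ·n₁ᵢ/nᵢ), with n₁ᵢ = aᵢ+bᵢ (exposed), n₀ᵢ = cᵢ+dᵢ (unexposed), nᵢ = n₁ᵢ+n₀ᵢ.
Stratum 1 (< 50 years): n₁ = 2926, n₀ = 2354, n = 5280; a·n₀/n = 2348·2354/5280 = 1046.8167; c·n₁/n = 688·2926/5280 = 381.2667
Stratum 2 (≥ 50 years): n₁ = 3187, n₀ = 2207, n = 5394; a·n₀/n = 1272·2207/5394 = 520.4494; c·n₁/n = 456·3187/5394 = 269.4238
RR_MH = (1046.8167 + 520.4494) / (381.2667 + 269.4238) = 1567.2661 / 650.6905 = 2.40862

2.409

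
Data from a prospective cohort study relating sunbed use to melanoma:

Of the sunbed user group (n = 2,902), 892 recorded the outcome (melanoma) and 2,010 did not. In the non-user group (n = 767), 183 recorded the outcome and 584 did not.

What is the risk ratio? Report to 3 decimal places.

1.288

From the description: a = 892, b = 2010, c = 183, d = 584.
Risk in exposed = 892/2902 = 0.30737; risk in unexposed = 183/767 = 0.23859.
RR = 0.30737 / 0.23859 = 1.28828
The risk among the exposed is 1.29 times that among the unexposed.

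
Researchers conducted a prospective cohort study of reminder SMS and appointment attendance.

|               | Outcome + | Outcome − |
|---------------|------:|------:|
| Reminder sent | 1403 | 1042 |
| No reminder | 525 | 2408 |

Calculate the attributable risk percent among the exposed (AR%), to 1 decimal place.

68.8

Cells: a = 1403, b = 1042, c = 525, d = 2408.
Risk in exposed = 1403/2445 = 0.57382; risk in unexposed = 525/2933 = 0.17900.
RR = 0.57382/0.17900 = 3.20576
AR% = (RR − 1)/RR × 100 = (3.20576 − 1)/3.20576 × 100 = 68.8062%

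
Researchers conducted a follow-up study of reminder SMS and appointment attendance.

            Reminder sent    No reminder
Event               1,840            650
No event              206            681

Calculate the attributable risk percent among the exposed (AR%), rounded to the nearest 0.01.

Reading the table with exposure as columns: a = 1840 (Reminder sent, case), b = 206 (Reminder sent, non-case), c = 650 (No reminder, case), d = 681.
Risk in exposed = 1840/2046 = 0.89932; risk in unexposed = 650/1331 = 0.48835.
RR = 0.89932/0.48835 = 1.84152
AR% = (RR − 1)/RR × 100 = (1.84152 − 1)/1.84152 × 100 = 45.6971%

45.70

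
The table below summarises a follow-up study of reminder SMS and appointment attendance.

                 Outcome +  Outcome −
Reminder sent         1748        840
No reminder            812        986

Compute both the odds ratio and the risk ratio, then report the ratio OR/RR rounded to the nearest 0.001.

Cells: a = 1748, b = 840, c = 812, d = 986.
OR = (1748·986)/(840·812) = 1723528/682080 = 2.52687
Risk in exposed = 1748/2588 = 0.67543; risk in unexposed = 812/1798 = 0.45161; RR = 1.49558
OR/RR = 2.52687 / 1.49558 = 1.68955
The outcome is not rare, so the OR lies further from 1 than the RR.

1.690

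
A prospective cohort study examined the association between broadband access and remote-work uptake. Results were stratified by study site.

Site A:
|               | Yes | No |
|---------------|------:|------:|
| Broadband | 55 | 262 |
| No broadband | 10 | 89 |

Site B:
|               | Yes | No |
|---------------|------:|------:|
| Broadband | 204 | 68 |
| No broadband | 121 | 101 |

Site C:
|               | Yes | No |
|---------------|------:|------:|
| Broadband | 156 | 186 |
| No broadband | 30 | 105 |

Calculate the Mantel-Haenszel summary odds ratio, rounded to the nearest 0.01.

2.53

OR_MH = Σ(aᵢdᵢ/nᵢ) / Σ(bᵢcᵢ/nᵢ), where nᵢ is the stratum total.
Stratum 1 (Site A): n = 416; a·d/n = 55·89/416 = 11.7668; b·c/n = 262·10/416 = 6.2981
Stratum 2 (Site B): n = 494; a·d/n = 204·101/494 = 41.7085; b·c/n = 68·121/494 = 16.6559
Stratum 3 (Site C): n = 477; a·d/n = 156·105/477 = 34.3396; b·c/n = 186·30/477 = 11.6981
OR_MH = (11.7668 + 41.7085 + 34.3396) / (6.2981 + 16.6559 + 11.6981) = 87.8150 / 34.6521 = 2.53419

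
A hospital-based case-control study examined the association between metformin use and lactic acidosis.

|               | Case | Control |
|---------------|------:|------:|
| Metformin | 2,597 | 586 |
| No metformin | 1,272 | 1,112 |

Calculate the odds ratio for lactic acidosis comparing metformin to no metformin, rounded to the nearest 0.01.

Cells: a = 2597, b = 586, c = 1272, d = 1112.
OR = (a·d)/(b·c) = (2597 × 1112) / (586 × 1272) = 2887864 / 745392 = 3.87429
The odds of lactic acidosis are about 3.87 times as high in the metformin group.

3.87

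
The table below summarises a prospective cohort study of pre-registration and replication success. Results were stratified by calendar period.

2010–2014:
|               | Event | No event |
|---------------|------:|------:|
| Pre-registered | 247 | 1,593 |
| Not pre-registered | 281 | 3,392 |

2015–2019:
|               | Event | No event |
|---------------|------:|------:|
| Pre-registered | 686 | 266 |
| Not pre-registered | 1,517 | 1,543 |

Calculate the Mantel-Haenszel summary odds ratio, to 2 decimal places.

2.29

OR_MH = Σ(aᵢdᵢ/nᵢ) / Σ(bᵢcᵢ/nᵢ), where nᵢ is the stratum total.
Stratum 1 (2010–2014): n = 5513; a·d/n = 247·3392/5513 = 151.9724; b·c/n = 1593·281/5513 = 81.1959
Stratum 2 (2015–2019): n = 4012; a·d/n = 686·1543/4012 = 263.8330; b·c/n = 266·1517/4012 = 100.5788
OR_MH = (151.9724 + 263.8330) / (81.1959 + 100.5788) = 415.8054 / 181.7747 = 2.28748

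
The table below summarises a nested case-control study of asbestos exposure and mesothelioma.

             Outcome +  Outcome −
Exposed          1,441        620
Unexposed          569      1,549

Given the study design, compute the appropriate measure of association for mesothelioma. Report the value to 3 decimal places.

6.327

Cells: a = 1441, b = 620, c = 569, d = 1549.
This is a nested case-control study: participants were sampled on outcome status, so risks in the source population cannot be estimated directly — relative risk is not valid here. The odds ratio is the appropriate measure.
OR = (a·d)/(b·c) = (1441 × 1549) / (620 × 569) = 2232109 / 352780 = 6.32720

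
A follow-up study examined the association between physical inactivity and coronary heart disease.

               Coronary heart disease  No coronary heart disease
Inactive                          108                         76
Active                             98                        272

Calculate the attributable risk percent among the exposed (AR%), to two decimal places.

54.87

Cells: a = 108, b = 76, c = 98, d = 272.
Risk in exposed = 108/184 = 0.58696; risk in unexposed = 98/370 = 0.26486.
RR = 0.58696/0.26486 = 2.21606
AR% = (RR − 1)/RR × 100 = (2.21606 − 1)/2.21606 × 100 = 54.8749%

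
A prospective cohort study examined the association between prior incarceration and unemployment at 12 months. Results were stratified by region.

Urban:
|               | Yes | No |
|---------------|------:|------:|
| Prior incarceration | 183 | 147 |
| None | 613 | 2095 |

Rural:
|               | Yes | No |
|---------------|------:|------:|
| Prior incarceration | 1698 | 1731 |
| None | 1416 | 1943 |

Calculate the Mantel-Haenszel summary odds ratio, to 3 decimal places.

OR_MH = Σ(aᵢdᵢ/nᵢ) / Σ(bᵢcᵢ/nᵢ), where nᵢ is the stratum total.
Stratum 1 (Urban): n = 3038; a·d/n = 183·2095/3038 = 126.1965; b·c/n = 147·613/3038 = 29.6613
Stratum 2 (Rural): n = 6788; a·d/n = 1698·1943/6788 = 486.0362; b·c/n = 1731·1416/6788 = 361.0925
OR_MH = (126.1965 + 486.0362) / (29.6613 + 361.0925) = 612.2328 / 390.7538 = 1.56680

1.567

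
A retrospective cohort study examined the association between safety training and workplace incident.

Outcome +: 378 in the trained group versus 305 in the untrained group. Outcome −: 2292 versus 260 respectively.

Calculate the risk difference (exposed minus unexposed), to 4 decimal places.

-0.3982

From the description: a = 378, b = 2292, c = 305, d = 260.
Risk in exposed = 378/2670 = 0.141573; risk in unexposed = 305/565 = 0.539823.
Risk difference = 0.141573 − 0.539823 = -0.398250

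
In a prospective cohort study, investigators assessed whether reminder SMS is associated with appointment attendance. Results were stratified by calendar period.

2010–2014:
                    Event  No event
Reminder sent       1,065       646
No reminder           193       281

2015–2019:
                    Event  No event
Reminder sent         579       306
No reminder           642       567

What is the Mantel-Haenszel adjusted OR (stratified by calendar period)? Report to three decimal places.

1.947

OR_MH = Σ(aᵢdᵢ/nᵢ) / Σ(bᵢcᵢ/nᵢ), where nᵢ is the stratum total.
Stratum 1 (2010–2014): n = 2185; a·d/n = 1065·281/2185 = 136.9634; b·c/n = 646·193/2185 = 57.0609
Stratum 2 (2015–2019): n = 2094; a·d/n = 579·567/2094 = 156.7779; b·c/n = 306·642/2094 = 93.8166
OR_MH = (136.9634 + 156.7779) / (57.0609 + 93.8166) = 293.7413 / 150.8775 = 1.94689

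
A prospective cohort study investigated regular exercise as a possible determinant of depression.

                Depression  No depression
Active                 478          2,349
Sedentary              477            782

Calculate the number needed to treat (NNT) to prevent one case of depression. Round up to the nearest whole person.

Risk in treated group = 478/2827 = 0.16908; risk in control = 477/1259 = 0.37887.
Absolute risk reduction = 0.37887 − 0.16908 = 0.20979
NNT = 1 / ARR = 1 / 0.20979 = 4.767 → round up → 5

5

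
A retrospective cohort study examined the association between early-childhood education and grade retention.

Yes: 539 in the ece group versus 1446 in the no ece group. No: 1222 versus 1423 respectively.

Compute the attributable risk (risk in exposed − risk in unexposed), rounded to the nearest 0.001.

From the description: a = 539, b = 1222, c = 1446, d = 1423.
Risk in exposed = 539/1761 = 0.306076; risk in unexposed = 1446/2869 = 0.504008.
Risk difference = 0.306076 − 0.504008 = -0.197932

-0.198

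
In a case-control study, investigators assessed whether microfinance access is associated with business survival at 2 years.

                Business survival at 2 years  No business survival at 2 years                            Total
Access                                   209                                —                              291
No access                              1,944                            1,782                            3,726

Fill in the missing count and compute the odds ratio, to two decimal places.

The missing cell is in the exposed row: 291 − 209 = 82.
So a = 209, b = 82, c = 1944, d = 1782.
OR = (a·d)/(b·c) = (209 × 1782) / (82 × 1944) = 372438 / 159408 = 2.33638

2.34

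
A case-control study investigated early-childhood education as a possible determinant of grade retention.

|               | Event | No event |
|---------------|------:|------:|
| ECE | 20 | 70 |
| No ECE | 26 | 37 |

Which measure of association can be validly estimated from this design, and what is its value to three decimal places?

Cells: a = 20, b = 70, c = 26, d = 37.
This is a case-control study: participants were sampled on outcome status, so risks in the source population cannot be estimated directly — relative risk is not valid here. The odds ratio is the appropriate measure.
OR = (a·d)/(b·c) = (20 × 37) / (70 × 26) = 740 / 1820 = 0.40659

0.407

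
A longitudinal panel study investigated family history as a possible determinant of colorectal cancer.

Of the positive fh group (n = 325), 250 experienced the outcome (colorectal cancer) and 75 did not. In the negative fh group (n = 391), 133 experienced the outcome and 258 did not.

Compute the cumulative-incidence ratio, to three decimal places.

From the description: a = 250, b = 75, c = 133, d = 258.
Risk in exposed = 250/325 = 0.76923; risk in unexposed = 133/391 = 0.34015.
RR = 0.76923 / 0.34015 = 2.26142
The risk among the exposed is 2.26 times that among the unexposed.

2.261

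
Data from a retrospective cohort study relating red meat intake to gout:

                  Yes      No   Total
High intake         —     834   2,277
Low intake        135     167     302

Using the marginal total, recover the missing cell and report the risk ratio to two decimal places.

The missing cell is in the exposed row: 2277 − 834 = 1443.
So a = 1443, b = 834, c = 135, d = 167.
RR = [a/(a+b)] / [c/(c+d)] = (1443/2277) / (135/302) = 0.63373/0.44702 = 1.41767

1.42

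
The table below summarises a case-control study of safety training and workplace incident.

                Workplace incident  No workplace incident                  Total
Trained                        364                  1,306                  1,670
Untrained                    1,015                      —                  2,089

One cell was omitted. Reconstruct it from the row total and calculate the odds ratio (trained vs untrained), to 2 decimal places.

The missing cell is in the unexposed row: 2089 − 1015 = 1074.
So a = 364, b = 1306, c = 1015, d = 1074.
OR = (a·d)/(b·c) = (364 × 1074) / (1306 × 1015) = 390936 / 1325590 = 0.29491

0.29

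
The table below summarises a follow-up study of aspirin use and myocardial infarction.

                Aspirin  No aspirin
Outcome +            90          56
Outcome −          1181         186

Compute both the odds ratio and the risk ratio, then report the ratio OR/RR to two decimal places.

0.83

Reading the table with exposure as columns: a = 90 (Aspirin, case), b = 1181 (Aspirin, non-case), c = 56 (No aspirin, case), d = 186.
OR = (90·186)/(1181·56) = 16740/66136 = 0.25311
Risk in exposed = 90/1271 = 0.07081; risk in unexposed = 56/242 = 0.23140; RR = 0.30600
OR/RR = 0.25311 / 0.30600 = 0.82717
The outcome is not rare, so the OR lies further from 1 than the RR.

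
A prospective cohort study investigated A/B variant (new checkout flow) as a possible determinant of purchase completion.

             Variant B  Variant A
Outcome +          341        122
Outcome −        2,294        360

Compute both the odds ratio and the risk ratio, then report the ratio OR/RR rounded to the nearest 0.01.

0.86

Reading the table with exposure as columns: a = 341 (Variant B, case), b = 2294 (Variant B, non-case), c = 122 (Variant A, case), d = 360.
OR = (341·360)/(2294·122) = 122760/279868 = 0.43864
Risk in exposed = 341/2635 = 0.12941; risk in unexposed = 122/482 = 0.25311; RR = 0.51128
OR/RR = 0.43864 / 0.51128 = 0.85791
The outcome is not rare, so the OR lies further from 1 than the RR.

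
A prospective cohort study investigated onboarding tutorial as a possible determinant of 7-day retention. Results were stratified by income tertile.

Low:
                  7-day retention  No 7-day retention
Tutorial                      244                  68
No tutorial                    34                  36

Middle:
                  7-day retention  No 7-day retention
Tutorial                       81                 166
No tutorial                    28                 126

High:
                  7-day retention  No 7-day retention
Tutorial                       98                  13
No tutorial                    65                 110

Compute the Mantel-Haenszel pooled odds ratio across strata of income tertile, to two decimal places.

4.18

OR_MH = Σ(aᵢdᵢ/nᵢ) / Σ(bᵢcᵢ/nᵢ), where nᵢ is the stratum total.
Stratum 1 (Low): n = 382; a·d/n = 244·36/382 = 22.9948; b·c/n = 68·34/382 = 6.0524
Stratum 2 (Middle): n = 401; a·d/n = 81·126/401 = 25.4514; b·c/n = 166·28/401 = 11.5910
Stratum 3 (High): n = 286; a·d/n = 98·110/286 = 37.6923; b·c/n = 13·65/286 = 2.9545
OR_MH = (22.9948 + 25.4514 + 37.6923) / (6.0524 + 11.5910 + 2.9545) = 86.1384 / 20.5979 = 4.18190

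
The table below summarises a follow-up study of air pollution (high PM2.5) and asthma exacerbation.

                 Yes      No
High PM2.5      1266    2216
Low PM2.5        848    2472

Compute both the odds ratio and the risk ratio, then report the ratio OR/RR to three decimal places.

Cells: a = 1266, b = 2216, c = 848, d = 2472.
OR = (1266·2472)/(2216·848) = 3129552/1879168 = 1.66539
Risk in exposed = 1266/3482 = 0.36358; risk in unexposed = 848/3320 = 0.25542; RR = 1.42347
OR/RR = 1.66539 / 1.42347 = 1.16996
The outcome is not rare, so the OR lies further from 1 than the RR.

1.170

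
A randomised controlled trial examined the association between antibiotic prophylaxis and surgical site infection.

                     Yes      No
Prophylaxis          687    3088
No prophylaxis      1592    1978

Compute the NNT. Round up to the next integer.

4

Risk in treated group = 687/3775 = 0.18199; risk in control = 1592/3570 = 0.44594.
Absolute risk reduction = 0.44594 − 0.18199 = 0.26395
NNT = 1 / ARR = 1 / 0.26395 = 3.789 → round up → 4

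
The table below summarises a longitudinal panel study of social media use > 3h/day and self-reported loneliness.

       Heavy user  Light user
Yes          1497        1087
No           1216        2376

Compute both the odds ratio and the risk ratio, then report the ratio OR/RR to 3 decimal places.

Reading the table with exposure as columns: a = 1497 (Heavy user, case), b = 1216 (Heavy user, non-case), c = 1087 (Light user, case), d = 2376.
OR = (1497·2376)/(1216·1087) = 3556872/1321792 = 2.69095
Risk in exposed = 1497/2713 = 0.55179; risk in unexposed = 1087/3463 = 0.31389; RR = 1.75790
OR/RR = 2.69095 / 1.75790 = 1.53077
The outcome is not rare, so the OR lies further from 1 than the RR.

1.531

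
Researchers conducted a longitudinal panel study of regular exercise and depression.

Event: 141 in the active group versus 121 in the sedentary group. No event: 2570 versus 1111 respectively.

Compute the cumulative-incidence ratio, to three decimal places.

0.530

From the description: a = 141, b = 2570, c = 121, d = 1111.
Risk in exposed = 141/2711 = 0.05201; risk in unexposed = 121/1232 = 0.09821.
RR = 0.05201 / 0.09821 = 0.52956
The risk is 47% lower among the exposed than among the unexposed.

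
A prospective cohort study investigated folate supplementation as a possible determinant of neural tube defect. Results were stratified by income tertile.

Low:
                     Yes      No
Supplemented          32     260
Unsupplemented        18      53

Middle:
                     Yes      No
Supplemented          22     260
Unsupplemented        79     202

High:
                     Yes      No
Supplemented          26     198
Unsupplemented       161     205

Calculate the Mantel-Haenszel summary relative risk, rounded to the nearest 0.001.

0.290

RR_MH = Σ(aᵢ·n₀ᵢ/nᵢ) / Σ(cᵢ·n₁ᵢ/nᵢ), with n₁ᵢ = aᵢ+bᵢ (exposed), n₀ᵢ = cᵢ+dᵢ (unexposed), nᵢ = n₁ᵢ+n₀ᵢ.
Stratum 1 (Low): n₁ = 292, n₀ = 71, n = 363; a·n₀/n = 32·71/363 = 6.2590; c·n₁/n = 18·292/363 = 14.4793
Stratum 2 (Middle): n₁ = 282, n₀ = 281, n = 563; a·n₀/n = 22·281/563 = 10.9805; c·n₁/n = 79·282/563 = 39.5702
Stratum 3 (High): n₁ = 224, n₀ = 366, n = 590; a·n₀/n = 26·366/590 = 16.1288; c·n₁/n = 161·224/590 = 61.1254
RR_MH = (6.2590 + 10.9805 + 16.1288) / (14.4793 + 39.5702 + 61.1254) = 33.3682 / 115.1749 = 0.28972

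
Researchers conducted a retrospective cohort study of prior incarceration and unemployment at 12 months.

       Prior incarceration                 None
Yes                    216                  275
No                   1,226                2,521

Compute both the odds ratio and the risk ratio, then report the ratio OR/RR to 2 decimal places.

Reading the table with exposure as columns: a = 216 (Prior incarceration, case), b = 1226 (Prior incarceration, non-case), c = 275 (None, case), d = 2521.
OR = (216·2521)/(1226·275) = 544536/337150 = 1.61511
Risk in exposed = 216/1442 = 0.14979; risk in unexposed = 275/2796 = 0.09835; RR = 1.52298
OR/RR = 1.61511 / 1.52298 = 1.06050
The outcome is not rare, so the OR lies further from 1 than the RR.

1.06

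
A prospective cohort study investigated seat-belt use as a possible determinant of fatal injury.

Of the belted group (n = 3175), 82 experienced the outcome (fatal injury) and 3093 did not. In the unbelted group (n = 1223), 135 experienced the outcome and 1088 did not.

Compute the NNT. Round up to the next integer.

12

Risk in treated group = 82/3175 = 0.02583; risk in control = 135/1223 = 0.11038.
Absolute risk reduction = 0.11038 − 0.02583 = 0.08456
NNT = 1 / ARR = 1 / 0.08456 = 11.826 → round up → 12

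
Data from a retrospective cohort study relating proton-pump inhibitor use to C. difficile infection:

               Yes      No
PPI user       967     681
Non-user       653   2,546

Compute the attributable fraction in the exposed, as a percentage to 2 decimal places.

65.21

Cells: a = 967, b = 681, c = 653, d = 2546.
Risk in exposed = 967/1648 = 0.58677; risk in unexposed = 653/3199 = 0.20413.
RR = 0.58677/0.20413 = 2.87455
AR% = (RR − 1)/RR × 100 = (2.87455 − 1)/2.87455 × 100 = 65.2120%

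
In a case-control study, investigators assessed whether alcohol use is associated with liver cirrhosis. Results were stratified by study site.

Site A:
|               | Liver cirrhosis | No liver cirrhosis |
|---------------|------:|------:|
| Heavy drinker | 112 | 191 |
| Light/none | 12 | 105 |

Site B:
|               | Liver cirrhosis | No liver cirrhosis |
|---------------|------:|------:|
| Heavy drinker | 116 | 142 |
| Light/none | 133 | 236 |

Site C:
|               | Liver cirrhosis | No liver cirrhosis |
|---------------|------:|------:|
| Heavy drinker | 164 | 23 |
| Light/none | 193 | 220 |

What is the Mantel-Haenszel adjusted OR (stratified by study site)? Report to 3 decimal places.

OR_MH = Σ(aᵢdᵢ/nᵢ) / Σ(bᵢcᵢ/nᵢ), where nᵢ is the stratum total.
Stratum 1 (Site A): n = 420; a·d/n = 112·105/420 = 28.0000; b·c/n = 191·12/420 = 5.4571
Stratum 2 (Site B): n = 627; a·d/n = 116·236/627 = 43.6619; b·c/n = 142·133/627 = 30.1212
Stratum 3 (Site C): n = 600; a·d/n = 164·220/600 = 60.1333; b·c/n = 23·193/600 = 7.3983
OR_MH = (28.0000 + 43.6619 + 60.1333) / (5.4571 + 30.1212 + 7.3983) = 131.7952 / 42.9767 = 3.06667

3.067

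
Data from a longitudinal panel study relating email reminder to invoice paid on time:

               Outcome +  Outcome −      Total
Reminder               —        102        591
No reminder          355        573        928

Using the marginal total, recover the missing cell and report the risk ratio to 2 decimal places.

The missing cell is in the exposed row: 591 − 102 = 489.
So a = 489, b = 102, c = 355, d = 573.
RR = [a/(a+b)] / [c/(c+d)] = (489/591) / (355/928) = 0.82741/0.38254 = 2.16292

2.16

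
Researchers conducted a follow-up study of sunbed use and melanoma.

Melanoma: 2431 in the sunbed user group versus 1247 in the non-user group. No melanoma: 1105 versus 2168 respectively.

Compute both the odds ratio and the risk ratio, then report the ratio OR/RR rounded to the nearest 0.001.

From the description: a = 2431, b = 1105, c = 1247, d = 2168.
OR = (2431·2168)/(1105·1247) = 5270408/1377935 = 3.82486
Risk in exposed = 2431/3536 = 0.68750; risk in unexposed = 1247/3415 = 0.36515; RR = 1.88277
OR/RR = 3.82486 / 1.88277 = 2.03151
The outcome is not rare, so the OR lies further from 1 than the RR.

2.032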